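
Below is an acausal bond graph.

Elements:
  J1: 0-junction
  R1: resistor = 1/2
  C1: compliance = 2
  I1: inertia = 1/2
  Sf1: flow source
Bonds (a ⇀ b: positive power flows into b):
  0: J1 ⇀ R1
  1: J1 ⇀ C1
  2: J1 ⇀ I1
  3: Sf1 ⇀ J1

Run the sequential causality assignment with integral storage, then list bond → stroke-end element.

β3 stroke at Sf1  (source Sf1 imposes f)
β1 stroke at J1  (C1 integral (e out))
β0 stroke at R1  (J1: bond 1 brought effort, rest push out)
β2 stroke at I1  (J1 effort already set via bond 1)

β0 →R1
β1 →J1
β2 →I1
β3 →Sf1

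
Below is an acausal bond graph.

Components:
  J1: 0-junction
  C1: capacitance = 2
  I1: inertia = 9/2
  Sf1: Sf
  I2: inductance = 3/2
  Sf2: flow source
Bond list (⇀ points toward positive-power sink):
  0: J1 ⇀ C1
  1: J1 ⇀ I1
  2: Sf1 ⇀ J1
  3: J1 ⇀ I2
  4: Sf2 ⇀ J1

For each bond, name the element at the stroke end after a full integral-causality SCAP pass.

b0 |J1
b1 |I1
b2 |Sf1
b3 |I2
b4 |Sf2

β2 →Sf1  (source Sf1 imposes f)
β4 →Sf2  (Sf2: flow source, stroke at near end)
β0 →J1  (C1 integral (e out))
β1 →I1  (0-jn J1 has e-setter on 0)
β3 →I2  (common-e at J1 fixed by 0)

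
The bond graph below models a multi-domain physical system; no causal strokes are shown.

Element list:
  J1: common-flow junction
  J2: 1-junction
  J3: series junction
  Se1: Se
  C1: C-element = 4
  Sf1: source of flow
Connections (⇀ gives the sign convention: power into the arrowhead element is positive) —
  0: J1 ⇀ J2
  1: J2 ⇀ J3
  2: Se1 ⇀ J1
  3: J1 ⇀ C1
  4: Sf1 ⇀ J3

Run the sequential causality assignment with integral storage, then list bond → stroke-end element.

bond 2 stroke→J1  (Se1 (Se) sets effort on bond)
bond 4 stroke→Sf1  (Sf1 fixes flow; stroke at Sf1)
bond 1 stroke→J3  (J3 flow already set via bond 4)
bond 0 stroke→J2  (J2: bond 1 brought flow, rest push out)
bond 3 stroke→J1  (1-jn J1 has f-setter on 0)

bond 0 |J2
bond 1 |J3
bond 2 |J1
bond 3 |J1
bond 4 |Sf1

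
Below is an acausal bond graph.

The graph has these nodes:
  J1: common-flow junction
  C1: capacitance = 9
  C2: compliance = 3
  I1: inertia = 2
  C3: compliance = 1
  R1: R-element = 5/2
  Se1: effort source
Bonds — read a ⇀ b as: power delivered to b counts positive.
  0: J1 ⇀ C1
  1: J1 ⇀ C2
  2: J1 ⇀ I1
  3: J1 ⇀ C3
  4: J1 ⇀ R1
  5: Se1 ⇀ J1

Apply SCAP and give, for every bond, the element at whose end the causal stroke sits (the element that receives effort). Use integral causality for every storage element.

#5 stroke at J1  (Se1: effort source, stroke at far end)
#0 stroke at J1  (C1 outputs effort q/C1)
#1 stroke at J1  (C2 outputs effort q/C2)
#2 stroke at I1  (I1 integral (f out))
#3 stroke at J1  (1-jn J1 has f-setter on 2)
#4 stroke at J1  (J1: bond 2 brought flow, rest push out)

b0 |J1
b1 |J1
b2 |I1
b3 |J1
b4 |J1
b5 |J1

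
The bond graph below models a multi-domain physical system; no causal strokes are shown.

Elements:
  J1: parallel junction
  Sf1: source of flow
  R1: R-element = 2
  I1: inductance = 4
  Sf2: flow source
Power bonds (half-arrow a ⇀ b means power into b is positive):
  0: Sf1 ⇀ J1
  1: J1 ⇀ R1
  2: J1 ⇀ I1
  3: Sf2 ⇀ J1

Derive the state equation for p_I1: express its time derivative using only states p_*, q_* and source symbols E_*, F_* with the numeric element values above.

dp_I1/dt = 2*F_Sf1 + 2*F_Sf2 - p_I1/2

β0 stroke at Sf1  (source Sf1 imposes f)
β3 stroke at Sf2  (Sf2 (Sf) sets flow on bond)
β2 stroke at I1  (I1 outputs flow p/I1)
β1 stroke at J1  (closing 0-jn rule on J1)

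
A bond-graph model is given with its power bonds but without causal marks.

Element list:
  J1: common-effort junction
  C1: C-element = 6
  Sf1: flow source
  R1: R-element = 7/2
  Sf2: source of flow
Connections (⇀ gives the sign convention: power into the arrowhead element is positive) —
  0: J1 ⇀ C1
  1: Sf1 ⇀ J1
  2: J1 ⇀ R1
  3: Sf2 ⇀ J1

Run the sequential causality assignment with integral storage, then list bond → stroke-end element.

b1 stroke at Sf1  (source Sf1 imposes f)
b3 stroke at Sf2  (Sf2 fixes flow; stroke at Sf2)
b0 stroke at J1  (C1: C, integral causality)
b2 stroke at R1  (0-jn J1 has e-setter on 0)

β0 stroke→J1
β1 stroke→Sf1
β2 stroke→R1
β3 stroke→Sf2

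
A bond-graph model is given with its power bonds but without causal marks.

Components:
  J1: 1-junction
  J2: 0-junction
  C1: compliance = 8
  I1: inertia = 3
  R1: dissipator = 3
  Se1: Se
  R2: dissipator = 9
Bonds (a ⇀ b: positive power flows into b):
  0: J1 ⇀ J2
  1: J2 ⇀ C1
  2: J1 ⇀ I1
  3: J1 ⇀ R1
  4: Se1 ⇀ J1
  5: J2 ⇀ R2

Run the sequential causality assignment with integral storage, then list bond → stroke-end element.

#4 →J1  (Se1 fixes effort; stroke away)
#1 →J2  (C1 integral (e out))
#0 →J1  (J2 effort already set via bond 1)
#5 →R2  (common-e at J2 fixed by 1)
#2 →I1  (I1: I, integral causality)
#3 →J1  (1-jn J1 has f-setter on 2)

β0 |J1
β1 |J2
β2 |I1
β3 |J1
β4 |J1
β5 |R2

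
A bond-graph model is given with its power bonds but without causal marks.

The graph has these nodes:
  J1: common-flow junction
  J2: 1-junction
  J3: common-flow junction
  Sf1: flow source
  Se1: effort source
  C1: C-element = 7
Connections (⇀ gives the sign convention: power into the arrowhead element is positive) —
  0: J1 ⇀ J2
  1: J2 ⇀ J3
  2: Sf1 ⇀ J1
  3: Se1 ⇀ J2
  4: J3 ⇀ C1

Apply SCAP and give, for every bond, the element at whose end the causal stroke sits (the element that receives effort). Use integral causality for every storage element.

β0 →J1
β1 →J2
β2 →Sf1
β3 →J2
β4 →J3

β2 stroke→Sf1  (source Sf1 imposes f)
β3 stroke→J2  (Se1 fixes effort; stroke away)
β0 stroke→J1  (J1: bond 2 brought flow, rest push out)
β1 stroke→J2  (J2: bond 0 brought flow, rest push out)
β4 stroke→J3  (1-jn J3 has f-setter on 1)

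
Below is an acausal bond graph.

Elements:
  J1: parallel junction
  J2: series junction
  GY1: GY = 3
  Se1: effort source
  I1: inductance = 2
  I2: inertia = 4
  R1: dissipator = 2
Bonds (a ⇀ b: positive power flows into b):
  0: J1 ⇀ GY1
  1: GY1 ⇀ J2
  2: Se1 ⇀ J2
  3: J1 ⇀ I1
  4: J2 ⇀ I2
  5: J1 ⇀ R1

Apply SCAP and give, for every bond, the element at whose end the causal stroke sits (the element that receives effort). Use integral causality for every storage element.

β2 stroke at J2  (Se1 fixes effort; stroke away)
β3 stroke at I1  (prefer integral on I1)
β4 stroke at I2  (I2: I, integral causality)
β1 stroke at J2  (J2 flow already set via bond 4)
β0 stroke at J1  (through GY1, causality inverts; strokes same side of GY1)
β5 stroke at R1  (common-e at J1 fixed by 0)

bond 0 stroke→J1
bond 1 stroke→J2
bond 2 stroke→J2
bond 3 stroke→I1
bond 4 stroke→I2
bond 5 stroke→R1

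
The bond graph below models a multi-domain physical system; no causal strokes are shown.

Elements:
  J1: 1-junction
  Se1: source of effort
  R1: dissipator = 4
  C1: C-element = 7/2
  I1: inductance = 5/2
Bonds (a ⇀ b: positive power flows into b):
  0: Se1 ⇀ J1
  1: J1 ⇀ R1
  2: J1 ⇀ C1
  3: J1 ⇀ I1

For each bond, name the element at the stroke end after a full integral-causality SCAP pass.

b0 stroke→J1
b1 stroke→J1
b2 stroke→J1
b3 stroke→I1

#0 →J1  (source Se1 imposes e)
#2 →J1  (C1 integral (e out))
#3 →I1  (I1 integral (f out))
#1 →J1  (common-f at J1 fixed by 3)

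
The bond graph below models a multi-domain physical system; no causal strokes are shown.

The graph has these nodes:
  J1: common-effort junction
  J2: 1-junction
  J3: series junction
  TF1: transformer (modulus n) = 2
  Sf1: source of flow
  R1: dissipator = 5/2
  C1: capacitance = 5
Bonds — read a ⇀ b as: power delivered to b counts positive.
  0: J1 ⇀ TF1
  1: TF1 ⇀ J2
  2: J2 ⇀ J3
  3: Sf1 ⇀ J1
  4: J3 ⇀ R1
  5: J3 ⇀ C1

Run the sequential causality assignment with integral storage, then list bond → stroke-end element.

#0 |J1
#1 |TF1
#2 |J2
#3 |Sf1
#4 |J3
#5 |J3

bond 3 →Sf1  (Sf1 fixes flow; stroke at Sf1)
bond 0 →J1  (only one effort-in slot at J1)
bond 1 →TF1  (TF TF1: opposite of bond 0)
bond 2 →J2  (1-jn J2 has f-setter on 1)
bond 4 →J3  (J3 flow already set via bond 2)
bond 5 →J3  (J3: bond 2 brought flow, rest push out)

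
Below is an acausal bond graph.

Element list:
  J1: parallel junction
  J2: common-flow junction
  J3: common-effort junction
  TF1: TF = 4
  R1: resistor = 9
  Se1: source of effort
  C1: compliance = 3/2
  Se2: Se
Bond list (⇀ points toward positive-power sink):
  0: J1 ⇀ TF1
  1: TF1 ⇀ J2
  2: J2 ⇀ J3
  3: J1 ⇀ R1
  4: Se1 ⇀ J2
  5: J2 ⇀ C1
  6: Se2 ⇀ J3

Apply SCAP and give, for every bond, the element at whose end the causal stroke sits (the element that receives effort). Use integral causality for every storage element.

β4 stroke at J2  (source Se1 imposes e)
β6 stroke at J3  (Se2 fixes effort; stroke away)
β2 stroke at J2  (J3: bond 6 brought effort, rest push out)
β5 stroke at J2  (prefer integral on C1)
β1 stroke at TF1  (only one flow-in slot at J2)
β0 stroke at J1  (TF TF1: opposite of bond 1)
β3 stroke at R1  (0-jn J1 has e-setter on 0)

bond 0 |J1
bond 1 |TF1
bond 2 |J2
bond 3 |R1
bond 4 |J2
bond 5 |J2
bond 6 |J3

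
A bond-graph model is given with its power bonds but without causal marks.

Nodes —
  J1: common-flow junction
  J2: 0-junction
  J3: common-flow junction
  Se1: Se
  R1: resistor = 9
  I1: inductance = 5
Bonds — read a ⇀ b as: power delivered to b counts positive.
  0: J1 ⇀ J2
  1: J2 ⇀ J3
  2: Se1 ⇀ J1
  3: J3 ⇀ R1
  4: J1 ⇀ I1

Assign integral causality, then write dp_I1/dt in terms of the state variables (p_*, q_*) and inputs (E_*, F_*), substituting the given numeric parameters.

b2 stroke→J1  (source Se1 imposes e)
b4 stroke→I1  (I1 integral (f out))
b0 stroke→J1  (common-f at J1 fixed by 4)
b1 stroke→J2  (closing 0-jn rule on J2)
b3 stroke→J3  (J3: bond 1 brought flow, rest push out)

dp_I1/dt = E_Se1 - 9*p_I1/5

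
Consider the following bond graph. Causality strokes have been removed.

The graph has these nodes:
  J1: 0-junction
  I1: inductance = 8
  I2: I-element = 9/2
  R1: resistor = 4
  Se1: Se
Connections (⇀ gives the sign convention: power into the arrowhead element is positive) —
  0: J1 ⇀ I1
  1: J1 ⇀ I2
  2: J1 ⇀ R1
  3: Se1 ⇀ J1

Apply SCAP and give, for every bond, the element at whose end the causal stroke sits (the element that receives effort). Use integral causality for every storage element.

bond 0 →I1
bond 1 →I2
bond 2 →R1
bond 3 →J1

b3 |J1  (Se1 fixes effort; stroke away)
b0 |I1  (common-e at J1 fixed by 3)
b1 |I2  (J1: bond 3 brought effort, rest push out)
b2 |R1  (0-jn J1 has e-setter on 3)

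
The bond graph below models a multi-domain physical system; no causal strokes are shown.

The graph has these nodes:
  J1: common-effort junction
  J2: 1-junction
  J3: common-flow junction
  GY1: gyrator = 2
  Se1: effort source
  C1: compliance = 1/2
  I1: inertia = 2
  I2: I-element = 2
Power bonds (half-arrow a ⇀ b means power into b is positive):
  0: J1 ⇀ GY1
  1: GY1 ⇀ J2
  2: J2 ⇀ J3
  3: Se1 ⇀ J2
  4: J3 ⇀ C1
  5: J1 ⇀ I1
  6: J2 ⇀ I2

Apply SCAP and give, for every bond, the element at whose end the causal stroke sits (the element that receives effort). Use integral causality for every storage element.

#0 →J1
#1 →J2
#2 →J2
#3 →J2
#4 →J3
#5 →I1
#6 →I2

bond 3 stroke→J2  (source Se1 imposes e)
bond 4 stroke→J3  (prefer integral on C1)
bond 2 stroke→J2  (J3 needs exactly one f-in)
bond 5 stroke→I1  (I1 outputs flow p/I1)
bond 0 stroke→J1  (closing 0-jn rule on J1)
bond 1 stroke→J2  (GY GY1: same side as bond 0)
bond 6 stroke→I2  (only one flow-in slot at J2)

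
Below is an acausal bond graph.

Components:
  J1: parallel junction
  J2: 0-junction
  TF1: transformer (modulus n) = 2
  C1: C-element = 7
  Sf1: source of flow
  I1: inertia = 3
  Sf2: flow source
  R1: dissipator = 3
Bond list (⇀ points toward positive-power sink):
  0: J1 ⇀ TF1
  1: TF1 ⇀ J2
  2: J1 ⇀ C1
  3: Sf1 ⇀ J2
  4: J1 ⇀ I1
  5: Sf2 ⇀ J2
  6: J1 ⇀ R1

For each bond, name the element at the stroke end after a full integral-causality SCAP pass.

bond 0 stroke→TF1
bond 1 stroke→J2
bond 2 stroke→J1
bond 3 stroke→Sf1
bond 4 stroke→I1
bond 5 stroke→Sf2
bond 6 stroke→R1

b3 →Sf1  (source Sf1 imposes f)
b5 →Sf2  (source Sf2 imposes f)
b1 →J2  (only one effort-in slot at J2)
b0 →TF1  (TF1 one-in-one-out from 1)
b2 →J1  (prefer integral on C1)
b4 →I1  (J1 effort already set via bond 2)
b6 →R1  (J1: bond 2 brought effort, rest push out)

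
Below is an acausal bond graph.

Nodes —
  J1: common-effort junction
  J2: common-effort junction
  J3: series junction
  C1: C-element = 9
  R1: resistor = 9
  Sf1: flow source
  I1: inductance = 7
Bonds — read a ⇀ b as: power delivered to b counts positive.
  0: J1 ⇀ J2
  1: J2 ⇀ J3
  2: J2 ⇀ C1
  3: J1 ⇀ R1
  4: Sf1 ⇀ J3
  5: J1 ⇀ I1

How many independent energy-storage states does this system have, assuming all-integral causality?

b4 stroke at Sf1  (source Sf1 imposes f)
b1 stroke at J3  (1-jn J3 has f-setter on 4)
b2 stroke at J2  (C1 integral (e out))
b0 stroke at J1  (J2 effort already set via bond 2)
b3 stroke at R1  (common-e at J1 fixed by 0)
b5 stroke at I1  (common-e at J1 fixed by 0)

2  (C1, I1 all integral)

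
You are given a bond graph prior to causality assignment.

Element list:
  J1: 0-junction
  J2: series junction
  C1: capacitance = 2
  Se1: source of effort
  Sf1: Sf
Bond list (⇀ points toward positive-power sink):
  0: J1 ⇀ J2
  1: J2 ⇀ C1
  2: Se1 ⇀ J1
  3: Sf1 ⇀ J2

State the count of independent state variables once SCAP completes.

β2 →J1  (Se1 (Se) sets effort on bond)
β3 →Sf1  (Sf1 (Sf) sets flow on bond)
β0 →J2  (J1: bond 2 brought effort, rest push out)
β1 →J2  (common-f at J2 fixed by 3)

1  (C1 all integral)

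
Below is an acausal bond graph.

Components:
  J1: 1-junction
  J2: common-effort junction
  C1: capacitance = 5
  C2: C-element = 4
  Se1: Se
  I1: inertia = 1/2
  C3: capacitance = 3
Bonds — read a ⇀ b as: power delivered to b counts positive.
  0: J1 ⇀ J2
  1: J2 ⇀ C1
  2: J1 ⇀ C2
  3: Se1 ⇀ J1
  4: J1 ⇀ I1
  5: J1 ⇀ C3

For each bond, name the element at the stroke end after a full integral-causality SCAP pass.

b3 stroke→J1  (source Se1 imposes e)
b1 stroke→J2  (prefer integral on C1)
b0 stroke→J1  (common-e at J2 fixed by 1)
b2 stroke→J1  (C2 integral (e out))
b4 stroke→I1  (I1 integral (f out))
b5 stroke→J1  (1-jn J1 has f-setter on 4)

b0 stroke at J1
b1 stroke at J2
b2 stroke at J1
b3 stroke at J1
b4 stroke at I1
b5 stroke at J1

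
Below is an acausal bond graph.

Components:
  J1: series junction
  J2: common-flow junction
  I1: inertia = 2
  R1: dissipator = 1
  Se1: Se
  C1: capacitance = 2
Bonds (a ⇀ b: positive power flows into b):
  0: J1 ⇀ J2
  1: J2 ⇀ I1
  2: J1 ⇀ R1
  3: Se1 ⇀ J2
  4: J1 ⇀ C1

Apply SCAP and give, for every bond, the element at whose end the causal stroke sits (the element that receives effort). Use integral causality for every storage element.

#3 →J2  (source Se1 imposes e)
#1 →I1  (I1 outputs flow p/I1)
#0 →J2  (J2: bond 1 brought flow, rest push out)
#2 →J1  (common-f at J1 fixed by 0)
#4 →J1  (common-f at J1 fixed by 0)

b0 |J2
b1 |I1
b2 |J1
b3 |J2
b4 |J1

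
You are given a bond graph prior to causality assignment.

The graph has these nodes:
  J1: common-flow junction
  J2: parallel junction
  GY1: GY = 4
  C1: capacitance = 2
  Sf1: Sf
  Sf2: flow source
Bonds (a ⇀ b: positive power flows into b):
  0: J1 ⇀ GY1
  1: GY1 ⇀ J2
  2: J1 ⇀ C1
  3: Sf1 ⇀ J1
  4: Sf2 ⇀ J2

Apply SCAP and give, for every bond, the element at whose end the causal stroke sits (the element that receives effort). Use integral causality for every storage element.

bond 0 stroke→J1
bond 1 stroke→J2
bond 2 stroke→J1
bond 3 stroke→Sf1
bond 4 stroke→Sf2

b3 →Sf1  (Sf1: flow source, stroke at near end)
b4 →Sf2  (Sf2 fixes flow; stroke at Sf2)
b0 →J1  (common-f at J1 fixed by 3)
b2 →J1  (1-jn J1 has f-setter on 3)
b1 →J2  (J2 needs exactly one e-in)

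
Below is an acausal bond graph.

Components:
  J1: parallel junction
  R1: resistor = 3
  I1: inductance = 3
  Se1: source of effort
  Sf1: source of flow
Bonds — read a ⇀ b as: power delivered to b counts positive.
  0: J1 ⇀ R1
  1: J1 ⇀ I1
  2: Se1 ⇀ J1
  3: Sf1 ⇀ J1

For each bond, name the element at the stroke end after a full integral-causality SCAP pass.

#0 |R1
#1 |I1
#2 |J1
#3 |Sf1

#2 stroke→J1  (Se1: effort source, stroke at far end)
#3 stroke→Sf1  (Sf1: flow source, stroke at near end)
#0 stroke→R1  (J1: bond 2 brought effort, rest push out)
#1 stroke→I1  (J1: bond 2 brought effort, rest push out)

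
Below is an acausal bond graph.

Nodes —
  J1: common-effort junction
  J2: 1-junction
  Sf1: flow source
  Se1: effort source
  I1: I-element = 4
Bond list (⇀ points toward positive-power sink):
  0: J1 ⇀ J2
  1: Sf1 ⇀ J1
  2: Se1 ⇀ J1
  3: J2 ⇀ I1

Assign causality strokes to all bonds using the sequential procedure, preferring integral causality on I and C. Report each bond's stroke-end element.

β1 stroke at Sf1  (Sf1: flow source, stroke at near end)
β2 stroke at J1  (Se1 fixes effort; stroke away)
β0 stroke at J2  (J1: bond 2 brought effort, rest push out)
β3 stroke at I1  (only one flow-in slot at J2)

bond 0 stroke→J2
bond 1 stroke→Sf1
bond 2 stroke→J1
bond 3 stroke→I1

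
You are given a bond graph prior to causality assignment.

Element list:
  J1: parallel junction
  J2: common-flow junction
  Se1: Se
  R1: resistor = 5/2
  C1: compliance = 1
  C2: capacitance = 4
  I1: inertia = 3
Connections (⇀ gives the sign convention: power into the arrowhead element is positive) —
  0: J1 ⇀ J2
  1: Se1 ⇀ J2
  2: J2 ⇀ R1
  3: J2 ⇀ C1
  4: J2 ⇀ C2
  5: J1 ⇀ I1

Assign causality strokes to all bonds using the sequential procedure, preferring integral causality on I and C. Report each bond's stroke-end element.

bond 1 |J2  (Se1: effort source, stroke at far end)
bond 3 |J2  (prefer integral on C1)
bond 4 |J2  (C2 integral (e out))
bond 5 |I1  (I1 outputs flow p/I1)
bond 0 |J1  (only one effort-in slot at J1)
bond 2 |J2  (common-f at J2 fixed by 0)

bond 0 stroke at J1
bond 1 stroke at J2
bond 2 stroke at J2
bond 3 stroke at J2
bond 4 stroke at J2
bond 5 stroke at I1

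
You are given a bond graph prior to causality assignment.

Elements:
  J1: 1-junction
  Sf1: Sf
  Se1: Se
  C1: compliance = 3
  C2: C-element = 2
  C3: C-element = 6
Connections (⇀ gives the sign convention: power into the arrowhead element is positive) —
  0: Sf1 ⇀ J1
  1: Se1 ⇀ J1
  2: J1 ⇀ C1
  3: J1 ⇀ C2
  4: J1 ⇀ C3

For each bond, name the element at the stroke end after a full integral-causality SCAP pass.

β0 |Sf1
β1 |J1
β2 |J1
β3 |J1
β4 |J1

#0 →Sf1  (Sf1 fixes flow; stroke at Sf1)
#1 →J1  (Se1: effort source, stroke at far end)
#2 →J1  (J1 flow already set via bond 0)
#3 →J1  (common-f at J1 fixed by 0)
#4 →J1  (common-f at J1 fixed by 0)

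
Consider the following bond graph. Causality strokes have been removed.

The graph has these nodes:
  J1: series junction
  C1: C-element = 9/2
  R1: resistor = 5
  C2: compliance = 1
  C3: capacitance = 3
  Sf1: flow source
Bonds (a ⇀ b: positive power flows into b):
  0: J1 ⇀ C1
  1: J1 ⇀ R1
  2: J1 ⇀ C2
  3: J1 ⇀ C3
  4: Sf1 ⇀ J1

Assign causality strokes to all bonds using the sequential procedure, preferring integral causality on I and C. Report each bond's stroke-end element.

β0 stroke→J1
β1 stroke→J1
β2 stroke→J1
β3 stroke→J1
β4 stroke→Sf1

b4 stroke at Sf1  (Sf1 (Sf) sets flow on bond)
b0 stroke at J1  (common-f at J1 fixed by 4)
b1 stroke at J1  (common-f at J1 fixed by 4)
b2 stroke at J1  (common-f at J1 fixed by 4)
b3 stroke at J1  (J1: bond 4 brought flow, rest push out)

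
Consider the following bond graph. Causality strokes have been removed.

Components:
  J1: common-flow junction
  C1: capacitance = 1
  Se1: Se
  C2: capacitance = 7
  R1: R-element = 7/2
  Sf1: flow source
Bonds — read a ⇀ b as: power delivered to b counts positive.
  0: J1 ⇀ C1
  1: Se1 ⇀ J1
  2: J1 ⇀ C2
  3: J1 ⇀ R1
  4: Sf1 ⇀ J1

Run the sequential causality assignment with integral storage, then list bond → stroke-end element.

β1 →J1  (Se1 fixes effort; stroke away)
β4 →Sf1  (source Sf1 imposes f)
β0 →J1  (J1 flow already set via bond 4)
β2 →J1  (common-f at J1 fixed by 4)
β3 →J1  (1-jn J1 has f-setter on 4)

β0 stroke→J1
β1 stroke→J1
β2 stroke→J1
β3 stroke→J1
β4 stroke→Sf1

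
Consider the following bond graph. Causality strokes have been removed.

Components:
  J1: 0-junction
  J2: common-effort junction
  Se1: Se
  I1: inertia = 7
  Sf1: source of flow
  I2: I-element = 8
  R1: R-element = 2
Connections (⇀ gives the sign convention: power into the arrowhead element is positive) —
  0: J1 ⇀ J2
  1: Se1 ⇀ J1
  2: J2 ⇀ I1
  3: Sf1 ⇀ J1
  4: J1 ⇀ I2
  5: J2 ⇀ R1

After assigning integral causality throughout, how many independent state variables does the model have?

β1 →J1  (Se1: effort source, stroke at far end)
β3 →Sf1  (Sf1: flow source, stroke at near end)
β0 →J2  (J1: bond 1 brought effort, rest push out)
β4 →I2  (common-e at J1 fixed by 1)
β2 →I1  (0-jn J2 has e-setter on 0)
β5 →R1  (J2 effort already set via bond 0)

2  (I1, I2 all integral)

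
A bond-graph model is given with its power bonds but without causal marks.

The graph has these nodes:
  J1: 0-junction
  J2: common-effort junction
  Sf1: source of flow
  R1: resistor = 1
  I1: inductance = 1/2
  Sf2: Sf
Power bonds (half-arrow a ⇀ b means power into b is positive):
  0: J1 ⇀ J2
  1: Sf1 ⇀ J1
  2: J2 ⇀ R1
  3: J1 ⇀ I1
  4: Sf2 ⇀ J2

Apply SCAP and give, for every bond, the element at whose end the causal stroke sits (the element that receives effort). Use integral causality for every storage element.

bond 0 →J1
bond 1 →Sf1
bond 2 →J2
bond 3 →I1
bond 4 →Sf2

b1 →Sf1  (Sf1 (Sf) sets flow on bond)
b4 →Sf2  (Sf2 fixes flow; stroke at Sf2)
b3 →I1  (prefer integral on I1)
b0 →J1  (only one effort-in slot at J1)
b2 →J2  (J2 needs exactly one e-in)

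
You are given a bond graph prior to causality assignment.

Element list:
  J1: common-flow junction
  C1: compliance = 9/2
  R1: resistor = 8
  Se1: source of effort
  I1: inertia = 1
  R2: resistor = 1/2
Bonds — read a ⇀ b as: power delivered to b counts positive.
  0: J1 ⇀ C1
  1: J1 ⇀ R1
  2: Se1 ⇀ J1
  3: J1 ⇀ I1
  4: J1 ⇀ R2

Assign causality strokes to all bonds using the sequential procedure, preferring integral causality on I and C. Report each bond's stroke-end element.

β0 stroke at J1
β1 stroke at J1
β2 stroke at J1
β3 stroke at I1
β4 stroke at J1

#2 stroke at J1  (source Se1 imposes e)
#0 stroke at J1  (prefer integral on C1)
#3 stroke at I1  (I1 integral (f out))
#1 stroke at J1  (J1: bond 3 brought flow, rest push out)
#4 stroke at J1  (common-f at J1 fixed by 3)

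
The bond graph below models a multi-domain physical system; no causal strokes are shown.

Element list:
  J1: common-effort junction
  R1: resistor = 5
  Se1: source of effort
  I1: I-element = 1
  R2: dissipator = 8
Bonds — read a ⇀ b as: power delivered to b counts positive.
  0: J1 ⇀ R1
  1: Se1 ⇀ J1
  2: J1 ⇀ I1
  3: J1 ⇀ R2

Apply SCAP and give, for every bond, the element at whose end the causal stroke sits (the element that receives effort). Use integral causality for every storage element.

β0 |R1
β1 |J1
β2 |I1
β3 |R2

β1 stroke at J1  (Se1: effort source, stroke at far end)
β0 stroke at R1  (common-e at J1 fixed by 1)
β2 stroke at I1  (common-e at J1 fixed by 1)
β3 stroke at R2  (common-e at J1 fixed by 1)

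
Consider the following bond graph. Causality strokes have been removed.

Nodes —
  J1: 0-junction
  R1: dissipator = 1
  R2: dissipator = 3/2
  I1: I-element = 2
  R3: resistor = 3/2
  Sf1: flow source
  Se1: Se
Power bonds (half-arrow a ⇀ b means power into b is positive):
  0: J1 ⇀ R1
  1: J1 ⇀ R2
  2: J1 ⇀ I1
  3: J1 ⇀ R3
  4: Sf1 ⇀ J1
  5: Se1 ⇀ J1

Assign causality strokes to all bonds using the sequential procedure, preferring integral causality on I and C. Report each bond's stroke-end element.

#0 stroke→R1
#1 stroke→R2
#2 stroke→I1
#3 stroke→R3
#4 stroke→Sf1
#5 stroke→J1

bond 4 stroke→Sf1  (Sf1: flow source, stroke at near end)
bond 5 stroke→J1  (Se1 fixes effort; stroke away)
bond 0 stroke→R1  (J1 effort already set via bond 5)
bond 1 stroke→R2  (0-jn J1 has e-setter on 5)
bond 2 stroke→I1  (0-jn J1 has e-setter on 5)
bond 3 stroke→R3  (common-e at J1 fixed by 5)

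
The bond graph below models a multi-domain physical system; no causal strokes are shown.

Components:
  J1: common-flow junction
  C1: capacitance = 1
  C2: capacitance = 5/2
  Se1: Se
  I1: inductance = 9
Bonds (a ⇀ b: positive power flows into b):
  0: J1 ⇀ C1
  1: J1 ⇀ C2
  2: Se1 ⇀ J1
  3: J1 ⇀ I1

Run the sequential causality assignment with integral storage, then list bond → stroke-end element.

b0 |J1
b1 |J1
b2 |J1
b3 |I1

β2 stroke at J1  (Se1: effort source, stroke at far end)
β0 stroke at J1  (prefer integral on C1)
β1 stroke at J1  (prefer integral on C2)
β3 stroke at I1  (closing 1-jn rule on J1)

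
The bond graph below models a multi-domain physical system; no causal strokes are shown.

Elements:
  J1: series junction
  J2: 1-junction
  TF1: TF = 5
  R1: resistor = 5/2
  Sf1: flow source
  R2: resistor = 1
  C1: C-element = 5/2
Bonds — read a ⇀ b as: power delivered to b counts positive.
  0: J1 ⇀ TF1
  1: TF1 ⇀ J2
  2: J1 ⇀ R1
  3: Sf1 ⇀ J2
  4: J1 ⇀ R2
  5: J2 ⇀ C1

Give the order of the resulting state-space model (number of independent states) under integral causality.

1  (C1 all integral)

bond 3 |Sf1  (Sf1 (Sf) sets flow on bond)
bond 1 |J2  (common-f at J2 fixed by 3)
bond 5 |J2  (common-f at J2 fixed by 3)
bond 0 |TF1  (TF1: transformer flips bond 1)
bond 2 |J1  (1-jn J1 has f-setter on 0)
bond 4 |J1  (common-f at J1 fixed by 0)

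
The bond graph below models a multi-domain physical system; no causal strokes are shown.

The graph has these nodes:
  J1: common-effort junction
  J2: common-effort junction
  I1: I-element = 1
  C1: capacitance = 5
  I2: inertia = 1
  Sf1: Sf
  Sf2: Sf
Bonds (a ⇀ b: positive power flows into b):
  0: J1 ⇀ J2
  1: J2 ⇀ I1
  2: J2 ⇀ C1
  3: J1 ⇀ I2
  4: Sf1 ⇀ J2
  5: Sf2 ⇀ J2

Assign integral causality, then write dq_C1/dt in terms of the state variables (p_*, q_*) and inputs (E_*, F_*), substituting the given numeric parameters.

#4 →Sf1  (Sf1: flow source, stroke at near end)
#5 →Sf2  (Sf2 fixes flow; stroke at Sf2)
#1 →I1  (I1 outputs flow p/I1)
#2 →J2  (C1 outputs effort q/C1)
#0 →J1  (common-e at J2 fixed by 2)
#3 →I2  (common-e at J1 fixed by 0)

dq_C1/dt = F_Sf1 + F_Sf2 - p_I1 - p_I2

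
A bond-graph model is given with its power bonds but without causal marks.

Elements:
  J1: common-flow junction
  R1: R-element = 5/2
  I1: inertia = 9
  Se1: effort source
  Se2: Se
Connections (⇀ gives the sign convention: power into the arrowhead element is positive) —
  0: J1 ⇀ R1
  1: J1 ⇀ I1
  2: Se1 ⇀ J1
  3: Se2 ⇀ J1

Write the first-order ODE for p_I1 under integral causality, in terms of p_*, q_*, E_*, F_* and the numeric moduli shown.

bond 2 stroke→J1  (Se1 (Se) sets effort on bond)
bond 3 stroke→J1  (source Se2 imposes e)
bond 1 stroke→I1  (I1: I, integral causality)
bond 0 stroke→J1  (1-jn J1 has f-setter on 1)

dp_I1/dt = E_Se1 + E_Se2 - 5*p_I1/18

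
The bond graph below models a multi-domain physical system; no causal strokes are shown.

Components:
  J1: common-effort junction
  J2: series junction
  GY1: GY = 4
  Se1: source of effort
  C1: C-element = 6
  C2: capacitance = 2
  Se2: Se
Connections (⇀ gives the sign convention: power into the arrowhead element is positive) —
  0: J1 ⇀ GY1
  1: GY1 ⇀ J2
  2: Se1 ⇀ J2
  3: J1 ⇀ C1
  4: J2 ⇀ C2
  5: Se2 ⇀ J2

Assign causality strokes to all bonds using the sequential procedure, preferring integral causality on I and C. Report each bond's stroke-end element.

#0 |GY1
#1 |GY1
#2 |J2
#3 |J1
#4 |J2
#5 |J2

bond 2 stroke→J2  (source Se1 imposes e)
bond 5 stroke→J2  (Se2: effort source, stroke at far end)
bond 3 stroke→J1  (C1 outputs effort q/C1)
bond 0 stroke→GY1  (common-e at J1 fixed by 3)
bond 1 stroke→GY1  (GY1 both-in/both-out from 0)
bond 4 stroke→J2  (1-jn J2 has f-setter on 1)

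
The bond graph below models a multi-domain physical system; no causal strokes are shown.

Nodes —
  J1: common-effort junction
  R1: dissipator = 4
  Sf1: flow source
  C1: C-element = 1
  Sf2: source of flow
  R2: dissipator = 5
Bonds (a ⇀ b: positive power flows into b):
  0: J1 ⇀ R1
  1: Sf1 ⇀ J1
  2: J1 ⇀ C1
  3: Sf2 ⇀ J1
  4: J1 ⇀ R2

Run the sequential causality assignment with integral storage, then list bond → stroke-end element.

#0 stroke at R1
#1 stroke at Sf1
#2 stroke at J1
#3 stroke at Sf2
#4 stroke at R2

#1 stroke→Sf1  (Sf1: flow source, stroke at near end)
#3 stroke→Sf2  (Sf2 fixes flow; stroke at Sf2)
#2 stroke→J1  (C1: C, integral causality)
#0 stroke→R1  (J1: bond 2 brought effort, rest push out)
#4 stroke→R2  (J1: bond 2 brought effort, rest push out)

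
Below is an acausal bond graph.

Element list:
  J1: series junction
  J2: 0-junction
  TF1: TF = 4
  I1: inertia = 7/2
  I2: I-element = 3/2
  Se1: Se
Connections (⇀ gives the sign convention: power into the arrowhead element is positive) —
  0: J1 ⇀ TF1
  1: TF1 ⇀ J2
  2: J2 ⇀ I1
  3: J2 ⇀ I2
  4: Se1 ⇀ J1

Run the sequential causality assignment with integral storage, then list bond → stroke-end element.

b0 |TF1
b1 |J2
b2 |I1
b3 |I2
b4 |J1

bond 4 stroke at J1  (Se1: effort source, stroke at far end)
bond 0 stroke at TF1  (J1 needs exactly one f-in)
bond 1 stroke at J2  (TF1: transformer flips bond 0)
bond 2 stroke at I1  (J2 effort already set via bond 1)
bond 3 stroke at I2  (J2 effort already set via bond 1)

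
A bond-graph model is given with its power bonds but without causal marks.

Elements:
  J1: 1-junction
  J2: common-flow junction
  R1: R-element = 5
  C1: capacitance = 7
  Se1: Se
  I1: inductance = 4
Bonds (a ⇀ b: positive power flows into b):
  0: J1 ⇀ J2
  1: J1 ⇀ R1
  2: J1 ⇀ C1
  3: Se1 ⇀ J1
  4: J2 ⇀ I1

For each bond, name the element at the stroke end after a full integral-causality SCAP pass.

β3 |J1  (Se1 (Se) sets effort on bond)
β2 |J1  (C1 integral (e out))
β4 |I1  (prefer integral on I1)
β0 |J2  (common-f at J2 fixed by 4)
β1 |J1  (J1 flow already set via bond 0)

b0 →J2
b1 →J1
b2 →J1
b3 →J1
b4 →I1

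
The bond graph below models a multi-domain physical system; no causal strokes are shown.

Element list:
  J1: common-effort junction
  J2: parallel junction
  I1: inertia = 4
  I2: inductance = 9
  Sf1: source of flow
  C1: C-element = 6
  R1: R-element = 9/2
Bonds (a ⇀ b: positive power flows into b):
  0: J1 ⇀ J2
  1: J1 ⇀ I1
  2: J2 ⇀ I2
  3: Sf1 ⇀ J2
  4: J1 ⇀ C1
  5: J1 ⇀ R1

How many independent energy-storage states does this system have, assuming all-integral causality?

3  (C1, I1, I2 all integral)

b3 →Sf1  (Sf1 (Sf) sets flow on bond)
b1 →I1  (I1 integral (f out))
b2 →I2  (I2 outputs flow p/I2)
b0 →J2  (J2 needs exactly one e-in)
b4 →J1  (C1 integral (e out))
b5 →R1  (J1 effort already set via bond 4)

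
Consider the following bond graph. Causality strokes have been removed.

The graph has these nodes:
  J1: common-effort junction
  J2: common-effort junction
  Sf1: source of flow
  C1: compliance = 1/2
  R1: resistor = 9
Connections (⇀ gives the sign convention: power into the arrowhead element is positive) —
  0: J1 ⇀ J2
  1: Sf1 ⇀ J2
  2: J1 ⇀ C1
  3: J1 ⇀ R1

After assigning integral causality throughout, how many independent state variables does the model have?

1  (C1 all integral)

#1 stroke at Sf1  (Sf1 fixes flow; stroke at Sf1)
#0 stroke at J2  (J2 needs exactly one e-in)
#2 stroke at J1  (prefer integral on C1)
#3 stroke at R1  (J1 effort already set via bond 2)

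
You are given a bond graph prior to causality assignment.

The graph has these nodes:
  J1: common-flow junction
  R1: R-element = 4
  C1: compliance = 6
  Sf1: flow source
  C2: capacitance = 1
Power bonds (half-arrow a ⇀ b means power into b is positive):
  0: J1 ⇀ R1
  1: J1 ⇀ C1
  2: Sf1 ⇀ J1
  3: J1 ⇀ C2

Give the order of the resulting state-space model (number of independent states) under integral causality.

b2 |Sf1  (source Sf1 imposes f)
b0 |J1  (J1: bond 2 brought flow, rest push out)
b1 |J1  (common-f at J1 fixed by 2)
b3 |J1  (J1: bond 2 brought flow, rest push out)

2  (C1, C2 all integral)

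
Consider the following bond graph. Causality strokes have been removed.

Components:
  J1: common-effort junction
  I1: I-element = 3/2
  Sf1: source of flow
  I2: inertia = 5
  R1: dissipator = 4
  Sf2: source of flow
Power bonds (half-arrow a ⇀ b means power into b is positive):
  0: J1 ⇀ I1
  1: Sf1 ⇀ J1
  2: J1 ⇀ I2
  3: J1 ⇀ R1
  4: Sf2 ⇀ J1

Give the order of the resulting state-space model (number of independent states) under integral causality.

2  (I1, I2 all integral)

b1 stroke at Sf1  (Sf1 (Sf) sets flow on bond)
b4 stroke at Sf2  (Sf2: flow source, stroke at near end)
b0 stroke at I1  (prefer integral on I1)
b2 stroke at I2  (I2 outputs flow p/I2)
b3 stroke at J1  (only one effort-in slot at J1)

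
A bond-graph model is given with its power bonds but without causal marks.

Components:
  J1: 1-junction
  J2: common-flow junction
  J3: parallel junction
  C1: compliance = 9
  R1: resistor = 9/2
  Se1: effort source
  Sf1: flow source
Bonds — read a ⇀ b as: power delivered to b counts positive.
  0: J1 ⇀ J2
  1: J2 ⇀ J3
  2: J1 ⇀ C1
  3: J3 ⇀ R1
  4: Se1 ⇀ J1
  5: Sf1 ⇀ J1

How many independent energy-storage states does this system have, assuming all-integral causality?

1  (C1 all integral)

bond 4 stroke→J1  (Se1: effort source, stroke at far end)
bond 5 stroke→Sf1  (Sf1: flow source, stroke at near end)
bond 0 stroke→J1  (J1 flow already set via bond 5)
bond 2 stroke→J1  (J1: bond 5 brought flow, rest push out)
bond 1 stroke→J2  (J2: bond 0 brought flow, rest push out)
bond 3 stroke→J3  (J3: last free bond brings effort in)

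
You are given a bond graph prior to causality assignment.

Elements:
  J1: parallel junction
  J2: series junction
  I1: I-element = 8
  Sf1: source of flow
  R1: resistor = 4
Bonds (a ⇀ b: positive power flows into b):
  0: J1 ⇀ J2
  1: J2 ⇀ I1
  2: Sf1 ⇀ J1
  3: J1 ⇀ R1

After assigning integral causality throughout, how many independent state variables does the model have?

bond 2 →Sf1  (Sf1 (Sf) sets flow on bond)
bond 1 →I1  (I1 integral (f out))
bond 0 →J2  (common-f at J2 fixed by 1)
bond 3 →J1  (closing 0-jn rule on J1)

1  (I1 all integral)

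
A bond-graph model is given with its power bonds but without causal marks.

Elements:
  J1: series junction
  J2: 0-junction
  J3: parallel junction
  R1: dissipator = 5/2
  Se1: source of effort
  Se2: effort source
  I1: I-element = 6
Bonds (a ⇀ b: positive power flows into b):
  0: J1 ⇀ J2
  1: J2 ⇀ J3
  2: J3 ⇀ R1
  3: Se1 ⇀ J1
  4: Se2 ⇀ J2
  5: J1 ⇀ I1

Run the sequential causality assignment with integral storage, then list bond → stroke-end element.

β0 →J1
β1 →J3
β2 →R1
β3 →J1
β4 →J2
β5 →I1

β3 stroke at J1  (Se1 (Se) sets effort on bond)
β4 stroke at J2  (Se2 (Se) sets effort on bond)
β0 stroke at J1  (common-e at J2 fixed by 4)
β1 stroke at J3  (J2: bond 4 brought effort, rest push out)
β2 stroke at R1  (J3: bond 1 brought effort, rest push out)
β5 stroke at I1  (closing 1-jn rule on J1)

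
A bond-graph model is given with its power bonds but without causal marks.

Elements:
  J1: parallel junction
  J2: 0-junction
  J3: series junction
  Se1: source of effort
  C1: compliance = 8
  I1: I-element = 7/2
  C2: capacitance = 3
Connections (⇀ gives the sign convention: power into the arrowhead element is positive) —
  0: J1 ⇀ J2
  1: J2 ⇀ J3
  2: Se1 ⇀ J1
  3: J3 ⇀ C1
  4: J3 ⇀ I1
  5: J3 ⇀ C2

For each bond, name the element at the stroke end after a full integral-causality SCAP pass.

#0 |J2
#1 |J3
#2 |J1
#3 |J3
#4 |I1
#5 |J3

#2 →J1  (Se1 (Se) sets effort on bond)
#0 →J2  (common-e at J1 fixed by 2)
#1 →J3  (J2: bond 0 brought effort, rest push out)
#3 →J3  (C1 integral (e out))
#4 →I1  (I1 integral (f out))
#5 →J3  (J3 flow already set via bond 4)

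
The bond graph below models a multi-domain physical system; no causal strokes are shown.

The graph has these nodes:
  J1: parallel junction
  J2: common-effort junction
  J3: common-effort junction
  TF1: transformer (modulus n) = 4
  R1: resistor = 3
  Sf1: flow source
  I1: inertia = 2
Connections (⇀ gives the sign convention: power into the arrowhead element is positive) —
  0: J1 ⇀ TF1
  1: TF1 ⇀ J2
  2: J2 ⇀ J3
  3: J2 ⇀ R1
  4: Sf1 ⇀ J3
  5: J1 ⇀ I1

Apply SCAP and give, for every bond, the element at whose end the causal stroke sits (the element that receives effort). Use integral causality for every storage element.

bond 4 →Sf1  (source Sf1 imposes f)
bond 2 →J3  (J3: last free bond brings effort in)
bond 5 →I1  (I1 integral (f out))
bond 0 →J1  (J1: last free bond brings effort in)
bond 1 →TF1  (TF TF1: opposite of bond 0)
bond 3 →J2  (closing 0-jn rule on J2)

#0 stroke at J1
#1 stroke at TF1
#2 stroke at J3
#3 stroke at J2
#4 stroke at Sf1
#5 stroke at I1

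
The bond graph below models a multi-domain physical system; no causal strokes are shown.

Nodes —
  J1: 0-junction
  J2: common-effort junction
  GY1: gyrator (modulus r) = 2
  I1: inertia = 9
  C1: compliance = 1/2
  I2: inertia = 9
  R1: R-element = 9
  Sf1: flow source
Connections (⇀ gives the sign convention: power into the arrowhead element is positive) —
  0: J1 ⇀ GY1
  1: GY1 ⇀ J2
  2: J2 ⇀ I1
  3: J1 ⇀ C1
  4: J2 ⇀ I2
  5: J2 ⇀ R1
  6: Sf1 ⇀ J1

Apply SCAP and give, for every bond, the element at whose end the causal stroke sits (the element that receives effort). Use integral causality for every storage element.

b0 stroke→GY1
b1 stroke→GY1
b2 stroke→I1
b3 stroke→J1
b4 stroke→I2
b5 stroke→J2
b6 stroke→Sf1

bond 6 stroke→Sf1  (source Sf1 imposes f)
bond 2 stroke→I1  (I1: I, integral causality)
bond 3 stroke→J1  (C1 integral (e out))
bond 0 stroke→GY1  (common-e at J1 fixed by 3)
bond 1 stroke→GY1  (through GY1, causality inverts; strokes same side of GY1)
bond 4 stroke→I2  (I2 integral (f out))
bond 5 stroke→J2  (only one effort-in slot at J2)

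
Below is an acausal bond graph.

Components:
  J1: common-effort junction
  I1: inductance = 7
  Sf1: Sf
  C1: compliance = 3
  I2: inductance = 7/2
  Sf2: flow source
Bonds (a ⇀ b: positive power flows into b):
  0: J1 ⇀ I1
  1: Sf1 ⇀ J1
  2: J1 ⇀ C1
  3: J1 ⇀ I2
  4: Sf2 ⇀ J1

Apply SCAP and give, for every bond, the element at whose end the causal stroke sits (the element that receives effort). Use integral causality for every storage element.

β1 stroke at Sf1  (Sf1 (Sf) sets flow on bond)
β4 stroke at Sf2  (Sf2: flow source, stroke at near end)
β0 stroke at I1  (prefer integral on I1)
β2 stroke at J1  (C1 outputs effort q/C1)
β3 stroke at I2  (J1 effort already set via bond 2)

#0 stroke→I1
#1 stroke→Sf1
#2 stroke→J1
#3 stroke→I2
#4 stroke→Sf2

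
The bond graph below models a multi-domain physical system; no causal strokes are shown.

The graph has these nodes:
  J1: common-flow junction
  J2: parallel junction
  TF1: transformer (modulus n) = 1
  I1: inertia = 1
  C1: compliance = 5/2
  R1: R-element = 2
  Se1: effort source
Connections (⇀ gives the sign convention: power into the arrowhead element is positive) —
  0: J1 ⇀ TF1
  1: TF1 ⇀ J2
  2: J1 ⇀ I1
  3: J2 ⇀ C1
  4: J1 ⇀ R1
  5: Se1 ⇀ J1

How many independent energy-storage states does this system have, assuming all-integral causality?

β5 stroke→J1  (Se1: effort source, stroke at far end)
β2 stroke→I1  (prefer integral on I1)
β0 stroke→J1  (1-jn J1 has f-setter on 2)
β4 stroke→J1  (common-f at J1 fixed by 2)
β1 stroke→TF1  (through TF1, causality passes straight; one stroke at TF1)
β3 stroke→J2  (closing 0-jn rule on J2)

2  (C1, I1 all integral)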